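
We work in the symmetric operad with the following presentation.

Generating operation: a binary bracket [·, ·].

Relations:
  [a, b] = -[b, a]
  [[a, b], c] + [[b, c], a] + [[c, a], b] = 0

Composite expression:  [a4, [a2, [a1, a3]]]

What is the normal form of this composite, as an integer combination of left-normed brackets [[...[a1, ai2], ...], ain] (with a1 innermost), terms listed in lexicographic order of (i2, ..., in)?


[[[a1, a3], a2], a4]

Antisymmetry and Jacobi reduce to a1-anchored left-normed brackets.
Composite bracket: [a4, [a2, [a1, a3]]]
Full expansion: 8 signed words from ab - ba (2^3 = 8).
Coefficients come from the a1-initial words:
  sign of a1a3a2a4 is +1, so it contributes +[[[a1, a3], a2], a4]


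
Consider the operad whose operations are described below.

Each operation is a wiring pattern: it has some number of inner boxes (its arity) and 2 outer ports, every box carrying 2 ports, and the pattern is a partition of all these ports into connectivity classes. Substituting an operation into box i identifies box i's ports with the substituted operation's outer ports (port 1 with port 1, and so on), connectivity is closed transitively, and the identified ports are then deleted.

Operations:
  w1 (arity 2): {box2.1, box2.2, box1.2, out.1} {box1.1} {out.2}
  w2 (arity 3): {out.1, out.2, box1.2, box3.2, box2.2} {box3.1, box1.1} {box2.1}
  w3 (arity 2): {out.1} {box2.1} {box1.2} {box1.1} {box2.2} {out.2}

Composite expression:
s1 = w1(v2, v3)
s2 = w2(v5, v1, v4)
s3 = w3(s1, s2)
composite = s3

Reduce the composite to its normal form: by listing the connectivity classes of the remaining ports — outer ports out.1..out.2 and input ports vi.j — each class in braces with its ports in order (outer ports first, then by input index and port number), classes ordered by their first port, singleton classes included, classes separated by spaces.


Treat the ports identified at w3 as solder joints: merge, then drop.
stage w1: inputs (v2, v3), connectivity {out.1, v2.2, v3.1, v3.2} {out.2} {v2.1}, out.j its boundary
stage w2: inputs (v5, v1, v4), connectivity {out.1, out.2, v1.2, v4.2, v5.2} {v1.1} {v4.1, v5.1}, out.j its boundary
stage w3: inputs (v2, v3, v5, v1, v4), connectivity {out.1} {out.2} {v1.1} {v1.2, v4.2, v5.2} {v2.1} {v2.2, v3.1, v3.2} {v4.1, v5.1}, out.j its boundary

{out.1} {out.2} {v1.1} {v1.2, v4.2, v5.2} {v2.1} {v2.2, v3.1, v3.2} {v4.1, v5.1}


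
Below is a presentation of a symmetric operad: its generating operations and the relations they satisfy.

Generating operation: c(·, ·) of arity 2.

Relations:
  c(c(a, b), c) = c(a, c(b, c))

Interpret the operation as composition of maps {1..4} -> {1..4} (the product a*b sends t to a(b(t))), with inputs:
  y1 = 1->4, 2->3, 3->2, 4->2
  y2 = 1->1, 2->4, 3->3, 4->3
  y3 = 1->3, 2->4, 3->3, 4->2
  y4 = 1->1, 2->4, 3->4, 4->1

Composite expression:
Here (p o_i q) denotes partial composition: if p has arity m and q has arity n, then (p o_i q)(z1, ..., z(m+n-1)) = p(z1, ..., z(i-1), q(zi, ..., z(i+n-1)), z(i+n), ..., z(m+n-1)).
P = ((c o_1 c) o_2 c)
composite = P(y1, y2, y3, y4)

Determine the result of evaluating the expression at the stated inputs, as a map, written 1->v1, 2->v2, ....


1->2, 2->2, 3->2, 4->2

c(y2, y3) = 1->3, 2->3, 3->3, 4->4
c(y1, c(y2, y3)) = 1->2, 2->2, 3->2, 4->2
c(c(y1, c(y2, y3)), y4) = 1->2, 2->2, 3->2, 4->2


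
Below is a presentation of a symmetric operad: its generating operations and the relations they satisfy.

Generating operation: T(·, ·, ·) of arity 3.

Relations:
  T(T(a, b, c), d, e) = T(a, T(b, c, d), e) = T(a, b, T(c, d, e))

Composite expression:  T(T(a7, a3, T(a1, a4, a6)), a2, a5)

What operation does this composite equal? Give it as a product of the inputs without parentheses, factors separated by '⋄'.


a7 ⋄ a3 ⋄ a1 ⋄ a4 ⋄ a6 ⋄ a2 ⋄ a5

Key point: T is associative — brackets drop, the a-order remains.
T(a1, a4, a6) spells out as a1 ⋄ a4 ⋄ a6
T(a7, a3, T(a1, a4, a6)) spells out as a7 ⋄ a3 ⋄ a1 ⋄ a4 ⋄ a6
T(T(a7, a3, T(a1, a4, a6)), a2, a5) spells out as a7 ⋄ a3 ⋄ a1 ⋄ a4 ⋄ a6 ⋄ a2 ⋄ a5


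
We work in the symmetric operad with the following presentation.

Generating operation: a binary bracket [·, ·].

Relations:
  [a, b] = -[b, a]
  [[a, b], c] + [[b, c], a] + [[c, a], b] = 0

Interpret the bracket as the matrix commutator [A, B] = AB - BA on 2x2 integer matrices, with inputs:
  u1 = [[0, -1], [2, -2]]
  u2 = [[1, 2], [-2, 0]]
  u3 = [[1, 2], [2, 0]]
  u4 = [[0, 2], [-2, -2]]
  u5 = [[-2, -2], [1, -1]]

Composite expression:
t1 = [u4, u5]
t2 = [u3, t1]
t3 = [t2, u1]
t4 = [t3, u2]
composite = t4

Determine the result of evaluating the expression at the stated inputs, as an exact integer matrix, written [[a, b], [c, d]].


[u4, u5] = [[-2, -2], [0, 2]]
[u3, [u4, u5]] = [[4, 6], [-8, -4]]
[[u3, [u4, u5]], u1] = [[4, -20], [-32, -4]]
[[[u3, [u4, u5]], u1], u2] = [[104, 36], [-16, -104]]

[[104, 36], [-16, -104]]


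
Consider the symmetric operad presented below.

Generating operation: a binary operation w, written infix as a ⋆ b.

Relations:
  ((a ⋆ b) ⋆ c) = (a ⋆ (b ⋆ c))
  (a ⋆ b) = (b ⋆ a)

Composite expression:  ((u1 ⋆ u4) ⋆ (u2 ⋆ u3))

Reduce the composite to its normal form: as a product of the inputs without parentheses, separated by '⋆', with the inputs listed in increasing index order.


u1 ⋆ u2 ⋆ u3 ⋆ u4


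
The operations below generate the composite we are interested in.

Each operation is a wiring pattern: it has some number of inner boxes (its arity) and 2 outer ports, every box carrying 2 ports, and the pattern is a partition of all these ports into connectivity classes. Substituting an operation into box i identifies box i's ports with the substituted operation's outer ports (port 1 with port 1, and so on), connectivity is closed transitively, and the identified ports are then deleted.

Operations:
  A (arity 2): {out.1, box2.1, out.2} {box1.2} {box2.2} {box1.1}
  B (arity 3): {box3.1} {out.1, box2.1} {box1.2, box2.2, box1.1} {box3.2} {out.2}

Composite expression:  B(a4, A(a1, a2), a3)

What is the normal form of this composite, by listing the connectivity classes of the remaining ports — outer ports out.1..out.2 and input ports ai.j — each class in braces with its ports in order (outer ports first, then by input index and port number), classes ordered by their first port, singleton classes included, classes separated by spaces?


{out.1, a2.1, a4.1, a4.2} {out.2} {a1.1} {a1.2} {a2.2} {a3.1} {a3.2}

Reachability decides: close wires over B-identified ports.
the subtree at A composes to {out.1, out.2, a2.1} {a1.1} {a1.2} {a2.2} on (a1, a2); out.j = own outer ports
the subtree at B composes to {out.1, a2.1, a4.1, a4.2} {out.2} {a1.1} {a1.2} {a2.2} {a3.1} {a3.2} on (a4, a1, a2, a3); out.j = own outer ports


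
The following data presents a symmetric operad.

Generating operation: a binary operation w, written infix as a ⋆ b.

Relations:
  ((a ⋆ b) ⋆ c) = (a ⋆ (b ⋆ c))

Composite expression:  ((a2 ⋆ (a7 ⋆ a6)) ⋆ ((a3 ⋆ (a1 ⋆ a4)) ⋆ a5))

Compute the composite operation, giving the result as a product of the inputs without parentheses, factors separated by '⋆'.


a2 ⋆ a7 ⋆ a6 ⋆ a3 ⋆ a1 ⋆ a4 ⋆ a5

Key point: w is associative — brackets drop, the a-order remains.
(a7 ⋆ a6) unparenthesizes to a7 ⋆ a6
(a2 ⋆ (a7 ⋆ a6)) unparenthesizes to a2 ⋆ a7 ⋆ a6
(a1 ⋆ a4) unparenthesizes to a1 ⋆ a4
(a3 ⋆ (a1 ⋆ a4)) unparenthesizes to a3 ⋆ a1 ⋆ a4
((a3 ⋆ (a1 ⋆ a4)) ⋆ a5) unparenthesizes to a3 ⋆ a1 ⋆ a4 ⋆ a5
((a2 ⋆ (a7 ⋆ a6)) ⋆ ((a3 ⋆ (a1 ⋆ a4)) ⋆ a5)) unparenthesizes to a2 ⋆ a7 ⋆ a6 ⋆ a3 ⋆ a1 ⋆ a4 ⋆ a5


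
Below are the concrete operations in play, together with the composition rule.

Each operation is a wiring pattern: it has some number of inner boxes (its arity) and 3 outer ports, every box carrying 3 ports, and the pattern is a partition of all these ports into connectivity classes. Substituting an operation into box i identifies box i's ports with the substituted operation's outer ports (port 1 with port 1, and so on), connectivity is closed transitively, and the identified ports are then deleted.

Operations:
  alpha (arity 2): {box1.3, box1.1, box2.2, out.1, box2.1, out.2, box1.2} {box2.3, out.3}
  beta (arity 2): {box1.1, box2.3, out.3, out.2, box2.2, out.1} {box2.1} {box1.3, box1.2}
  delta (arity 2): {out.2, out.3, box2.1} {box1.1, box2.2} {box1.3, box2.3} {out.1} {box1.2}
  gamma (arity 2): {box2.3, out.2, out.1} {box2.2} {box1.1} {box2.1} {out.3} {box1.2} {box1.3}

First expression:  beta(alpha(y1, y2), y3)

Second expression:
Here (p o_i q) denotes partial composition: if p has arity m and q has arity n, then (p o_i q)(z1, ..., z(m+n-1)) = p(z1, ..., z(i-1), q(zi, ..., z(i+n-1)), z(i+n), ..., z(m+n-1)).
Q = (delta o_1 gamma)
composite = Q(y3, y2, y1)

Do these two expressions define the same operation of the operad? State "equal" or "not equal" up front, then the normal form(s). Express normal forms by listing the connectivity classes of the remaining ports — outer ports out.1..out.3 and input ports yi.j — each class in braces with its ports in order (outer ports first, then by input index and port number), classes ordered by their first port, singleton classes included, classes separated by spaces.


not equal — first {out.1, out.2, out.3, y1.1, y1.2, y1.3, y2.1, y2.2, y2.3, y3.2, y3.3} {y3.1}, second {out.1} {out.2, out.3, y1.1} {y1.2, y2.3} {y1.3} {y2.1} {y2.2} {y3.1} {y3.2} {y3.3}

The first expression, normalized: {out.1, out.2, out.3, y1.1, y1.2, y1.3, y2.1, y2.2, y2.3, y3.2, y3.3} {y3.1}
The second expression, normalized: {out.1} {out.2, out.3, y1.1} {y1.2, y2.3} {y1.3} {y2.1} {y2.2} {y3.1} {y3.2} {y3.3}
No match — not equal.


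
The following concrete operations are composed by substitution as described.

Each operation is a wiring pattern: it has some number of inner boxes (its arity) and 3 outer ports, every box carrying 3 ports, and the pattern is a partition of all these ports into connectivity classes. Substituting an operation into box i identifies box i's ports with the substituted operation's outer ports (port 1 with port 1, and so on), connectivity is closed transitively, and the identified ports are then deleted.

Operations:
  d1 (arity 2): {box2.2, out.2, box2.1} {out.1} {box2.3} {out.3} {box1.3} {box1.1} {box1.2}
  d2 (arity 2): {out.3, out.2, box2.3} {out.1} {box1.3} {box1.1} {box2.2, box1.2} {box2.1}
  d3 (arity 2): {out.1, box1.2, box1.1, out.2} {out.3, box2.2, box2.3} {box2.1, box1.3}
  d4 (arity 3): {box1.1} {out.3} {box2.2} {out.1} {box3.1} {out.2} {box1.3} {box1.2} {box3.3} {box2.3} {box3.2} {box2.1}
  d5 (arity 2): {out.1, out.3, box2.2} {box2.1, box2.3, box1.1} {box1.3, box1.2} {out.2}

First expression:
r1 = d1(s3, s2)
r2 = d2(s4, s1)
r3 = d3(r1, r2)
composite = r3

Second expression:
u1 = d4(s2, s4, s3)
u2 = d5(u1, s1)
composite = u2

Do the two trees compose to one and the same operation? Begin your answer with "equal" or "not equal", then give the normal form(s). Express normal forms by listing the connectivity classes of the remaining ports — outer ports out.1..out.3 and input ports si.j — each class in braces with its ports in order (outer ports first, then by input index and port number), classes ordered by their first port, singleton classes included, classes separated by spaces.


not equal; first: {out.1, out.2, s2.1, s2.2} {out.3, s1.3} {s1.1} {s1.2, s4.2} {s2.3} {s3.1} {s3.2} {s3.3} {s4.1} {s4.3}; second: {out.1, out.3, s1.2} {out.2} {s1.1, s1.3} {s2.1} {s2.2} {s2.3} {s3.1} {s3.2} {s3.3} {s4.1} {s4.2} {s4.3}

The first expression, normalized: {out.1, out.2, s2.1, s2.2} {out.3, s1.3} {s1.1} {s1.2, s4.2} {s2.3} {s3.1} {s3.2} {s3.3} {s4.1} {s4.3}
The second expression, normalized: {out.1, out.3, s1.2} {out.2} {s1.1, s1.3} {s2.1} {s2.2} {s2.3} {s3.1} {s3.2} {s3.3} {s4.1} {s4.2} {s4.3}
Distinct normal forms: not equal.


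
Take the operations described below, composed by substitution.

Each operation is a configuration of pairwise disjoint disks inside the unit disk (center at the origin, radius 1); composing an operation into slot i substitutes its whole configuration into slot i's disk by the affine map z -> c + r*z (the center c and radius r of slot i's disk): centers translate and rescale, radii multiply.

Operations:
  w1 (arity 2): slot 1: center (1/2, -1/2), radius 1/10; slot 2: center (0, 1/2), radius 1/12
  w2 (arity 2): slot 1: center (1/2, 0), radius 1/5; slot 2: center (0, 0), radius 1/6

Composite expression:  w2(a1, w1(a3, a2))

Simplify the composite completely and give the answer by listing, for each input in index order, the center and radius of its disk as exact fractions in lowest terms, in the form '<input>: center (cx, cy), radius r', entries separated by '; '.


Nesting under w2 composes maps z -> c + r*z down each a-path.
a1 passes through 1 substitution, ending at center (1/2, 0), radius 1/5
a3 passes through 2 substitutions, ending at center (1/12, -1/12), radius 1/60
a2 passes through 2 substitutions, ending at center (0, 1/12), radius 1/72

a1: center (1/2, 0), radius 1/5; a2: center (0, 1/12), radius 1/72; a3: center (1/12, -1/12), radius 1/60


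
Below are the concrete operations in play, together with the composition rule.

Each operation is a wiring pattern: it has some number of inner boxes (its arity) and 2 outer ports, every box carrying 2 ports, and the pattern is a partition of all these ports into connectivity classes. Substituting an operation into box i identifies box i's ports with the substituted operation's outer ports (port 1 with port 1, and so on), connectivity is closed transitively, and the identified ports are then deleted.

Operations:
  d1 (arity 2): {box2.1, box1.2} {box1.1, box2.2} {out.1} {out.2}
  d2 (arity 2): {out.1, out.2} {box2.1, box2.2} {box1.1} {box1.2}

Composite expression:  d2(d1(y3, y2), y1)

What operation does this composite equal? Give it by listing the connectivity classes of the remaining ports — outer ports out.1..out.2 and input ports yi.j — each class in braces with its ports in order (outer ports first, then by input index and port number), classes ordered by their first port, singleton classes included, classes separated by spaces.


{out.1, out.2} {y1.1, y1.2} {y2.1, y3.2} {y2.2, y3.1}

Treat the ports identified at d2 as solder joints: merge, then drop.
through d1, on inputs (y3, y2): {out.1} {out.2} {y2.1, y3.2} {y2.2, y3.1} (out.j = stage outer ports)
through d2, on inputs (y3, y2, y1): {out.1, out.2} {y1.1, y1.2} {y2.1, y3.2} {y2.2, y3.1} (out.j = stage outer ports)


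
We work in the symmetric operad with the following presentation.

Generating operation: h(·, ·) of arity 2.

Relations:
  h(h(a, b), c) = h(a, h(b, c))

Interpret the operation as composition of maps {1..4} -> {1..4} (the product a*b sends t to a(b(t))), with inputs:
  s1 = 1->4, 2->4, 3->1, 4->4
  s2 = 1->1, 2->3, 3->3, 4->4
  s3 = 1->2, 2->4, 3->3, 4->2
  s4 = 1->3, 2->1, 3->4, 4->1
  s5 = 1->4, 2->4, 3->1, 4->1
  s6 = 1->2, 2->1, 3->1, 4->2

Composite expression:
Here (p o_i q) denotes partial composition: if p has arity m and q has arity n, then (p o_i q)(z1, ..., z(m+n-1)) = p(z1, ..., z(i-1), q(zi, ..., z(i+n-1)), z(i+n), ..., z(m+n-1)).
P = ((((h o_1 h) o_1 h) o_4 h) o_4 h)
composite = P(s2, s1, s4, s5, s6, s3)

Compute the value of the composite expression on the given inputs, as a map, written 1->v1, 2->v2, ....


1->4, 2->4, 3->4, 4->4

h(s2, s1) = 1->4, 2->4, 3->1, 4->4
h(h(s2, s1), s4) = 1->1, 2->4, 3->4, 4->4
h(s5, s6) = 1->4, 2->4, 3->4, 4->4
h(h(s5, s6), s3) = 1->4, 2->4, 3->4, 4->4
h(h(h(s2, s1), s4), h(h(s5, s6), s3)) = 1->4, 2->4, 3->4, 4->4


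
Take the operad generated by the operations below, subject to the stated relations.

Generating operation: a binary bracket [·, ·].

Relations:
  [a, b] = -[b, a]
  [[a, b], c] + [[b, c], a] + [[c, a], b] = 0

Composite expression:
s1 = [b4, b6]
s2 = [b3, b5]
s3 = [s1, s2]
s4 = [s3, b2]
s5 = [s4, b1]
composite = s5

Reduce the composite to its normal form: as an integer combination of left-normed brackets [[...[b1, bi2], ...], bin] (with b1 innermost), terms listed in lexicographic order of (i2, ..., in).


-[[[[[b1, b2], b3], b5], b4], b6] + [[[[[b1, b2], b3], b5], b6], b4] + [[[[[b1, b2], b4], b6], b3], b5] - [[[[[b1, b2], b4], b6], b5], b3] + [[[[[b1, b2], b5], b3], b4], b6] - [[[[[b1, b2], b5], b3], b6], b4] - [[[[[b1, b2], b6], b4], b3], b5] + [[[[[b1, b2], b6], b4], b5], b3] + [[[[[b1, b3], b5], b4], b6], b2] - [[[[[b1, b3], b5], b6], b4], b2] - [[[[[b1, b4], b6], b3], b5], b2] + [[[[[b1, b4], b6], b5], b3], b2] - [[[[[b1, b5], b3], b4], b6], b2] + [[[[[b1, b5], b3], b6], b4], b2] + [[[[[b1, b6], b4], b3], b5], b2] - [[[[[b1, b6], b4], b5], b3], b2]

Expand each bracket as ab - ba; the b1-initial words give the coefficients.
Composite bracket: [[[[b4, b6], [b3, b5]], b2], b1]
Expanding via [a, b] = ab - ba: 32 signed words (2^5 = 32).
Only words starting with b1 matter:
  b1b2b3b5b4b6 appears with sign -1, giving the term -[[[[[b1, b2], b3], b5], b4], b6]
  b1b2b3b5b6b4 appears with sign +1, giving the term +[[[[[b1, b2], b3], b5], b6], b4]
  b1b2b4b6b3b5 appears with sign +1, giving the term +[[[[[b1, b2], b4], b6], b3], b5]
  b1b2b4b6b5b3 appears with sign -1, giving the term -[[[[[b1, b2], b4], b6], b5], b3]
  b1b2b5b3b4b6 appears with sign +1, giving the term +[[[[[b1, b2], b5], b3], b4], b6]
  b1b2b5b3b6b4 appears with sign -1, giving the term -[[[[[b1, b2], b5], b3], b6], b4]
  b1b2b6b4b3b5 appears with sign -1, giving the term -[[[[[b1, b2], b6], b4], b3], b5]
  b1b2b6b4b5b3 appears with sign +1, giving the term +[[[[[b1, b2], b6], b4], b5], b3]
  b1b3b5b4b6b2 appears with sign +1, giving the term +[[[[[b1, b3], b5], b4], b6], b2]
  b1b3b5b6b4b2 appears with sign -1, giving the term -[[[[[b1, b3], b5], b6], b4], b2]
  b1b4b6b3b5b2 appears with sign -1, giving the term -[[[[[b1, b4], b6], b3], b5], b2]
  b1b4b6b5b3b2 appears with sign +1, giving the term +[[[[[b1, b4], b6], b5], b3], b2]
  b1b5b3b4b6b2 appears with sign -1, giving the term -[[[[[b1, b5], b3], b4], b6], b2]
  b1b5b3b6b4b2 appears with sign +1, giving the term +[[[[[b1, b5], b3], b6], b4], b2]
  b1b6b4b3b5b2 appears with sign +1, giving the term +[[[[[b1, b6], b4], b3], b5], b2]
  b1b6b4b5b3b2 appears with sign -1, giving the term -[[[[[b1, b6], b4], b5], b3], b2]


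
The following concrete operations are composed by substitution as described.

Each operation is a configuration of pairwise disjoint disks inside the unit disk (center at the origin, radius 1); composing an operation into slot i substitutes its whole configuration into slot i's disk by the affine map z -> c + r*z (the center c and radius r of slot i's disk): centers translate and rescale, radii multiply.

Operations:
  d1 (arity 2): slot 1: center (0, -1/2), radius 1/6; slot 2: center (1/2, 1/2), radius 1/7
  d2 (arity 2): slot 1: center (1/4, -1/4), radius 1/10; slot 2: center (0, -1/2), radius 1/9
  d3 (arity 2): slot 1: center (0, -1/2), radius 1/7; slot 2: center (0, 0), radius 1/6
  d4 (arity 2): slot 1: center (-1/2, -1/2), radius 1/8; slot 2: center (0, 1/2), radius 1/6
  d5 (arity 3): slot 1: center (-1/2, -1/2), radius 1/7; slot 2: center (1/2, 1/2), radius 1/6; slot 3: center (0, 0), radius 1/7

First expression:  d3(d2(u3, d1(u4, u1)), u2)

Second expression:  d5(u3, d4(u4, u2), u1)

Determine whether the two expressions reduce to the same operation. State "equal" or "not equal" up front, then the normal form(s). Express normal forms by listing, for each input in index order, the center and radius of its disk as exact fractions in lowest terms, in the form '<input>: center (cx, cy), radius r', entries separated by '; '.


The first expression, normalized: u1: center (1/126, -71/126), radius 1/441; u2: center (0, 0), radius 1/6; u3: center (1/28, -15/28), radius 1/70; u4: center (0, -73/126), radius 1/378
The second expression, normalized: u1: center (0, 0), radius 1/7; u2: center (1/2, 7/12), radius 1/36; u3: center (-1/2, -1/2), radius 1/7; u4: center (5/12, 5/12), radius 1/48
No match — not equal.

not equal — first u1: center (1/126, -71/126), radius 1/441; u2: center (0, 0), radius 1/6; u3: center (1/28, -15/28), radius 1/70; u4: center (0, -73/126), radius 1/378, second u1: center (0, 0), radius 1/7; u2: center (1/2, 7/12), radius 1/36; u3: center (-1/2, -1/2), radius 1/7; u4: center (5/12, 5/12), radius 1/48


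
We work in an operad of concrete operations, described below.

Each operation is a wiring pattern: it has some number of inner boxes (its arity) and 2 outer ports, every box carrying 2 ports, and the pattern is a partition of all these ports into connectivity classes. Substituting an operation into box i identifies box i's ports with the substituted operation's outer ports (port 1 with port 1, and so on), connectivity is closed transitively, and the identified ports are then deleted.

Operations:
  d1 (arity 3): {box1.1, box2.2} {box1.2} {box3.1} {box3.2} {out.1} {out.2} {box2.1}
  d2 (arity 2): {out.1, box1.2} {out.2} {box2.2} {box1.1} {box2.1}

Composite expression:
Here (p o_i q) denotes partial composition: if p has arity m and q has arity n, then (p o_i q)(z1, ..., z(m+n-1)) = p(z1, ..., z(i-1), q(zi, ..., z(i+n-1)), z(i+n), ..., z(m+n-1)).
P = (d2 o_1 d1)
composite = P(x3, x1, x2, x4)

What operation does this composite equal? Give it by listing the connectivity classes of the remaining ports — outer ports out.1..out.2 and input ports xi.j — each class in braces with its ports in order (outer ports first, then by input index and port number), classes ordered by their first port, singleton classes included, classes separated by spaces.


{out.1} {out.2} {x1.1} {x1.2, x3.1} {x2.1} {x2.2} {x3.2} {x4.1} {x4.2}


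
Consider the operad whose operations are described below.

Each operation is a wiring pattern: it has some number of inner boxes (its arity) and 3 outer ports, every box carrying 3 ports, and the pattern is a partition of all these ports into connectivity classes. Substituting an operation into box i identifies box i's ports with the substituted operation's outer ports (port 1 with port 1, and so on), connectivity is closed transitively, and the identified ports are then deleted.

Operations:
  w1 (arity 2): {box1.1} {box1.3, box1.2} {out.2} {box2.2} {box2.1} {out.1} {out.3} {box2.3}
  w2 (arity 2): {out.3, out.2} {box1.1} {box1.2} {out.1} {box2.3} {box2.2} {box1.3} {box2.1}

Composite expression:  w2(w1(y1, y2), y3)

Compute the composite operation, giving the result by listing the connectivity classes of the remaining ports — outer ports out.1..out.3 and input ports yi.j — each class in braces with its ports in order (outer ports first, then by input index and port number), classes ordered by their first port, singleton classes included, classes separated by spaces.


{out.1} {out.2, out.3} {y1.1} {y1.2, y1.3} {y2.1} {y2.2} {y2.3} {y3.1} {y3.2} {y3.3}


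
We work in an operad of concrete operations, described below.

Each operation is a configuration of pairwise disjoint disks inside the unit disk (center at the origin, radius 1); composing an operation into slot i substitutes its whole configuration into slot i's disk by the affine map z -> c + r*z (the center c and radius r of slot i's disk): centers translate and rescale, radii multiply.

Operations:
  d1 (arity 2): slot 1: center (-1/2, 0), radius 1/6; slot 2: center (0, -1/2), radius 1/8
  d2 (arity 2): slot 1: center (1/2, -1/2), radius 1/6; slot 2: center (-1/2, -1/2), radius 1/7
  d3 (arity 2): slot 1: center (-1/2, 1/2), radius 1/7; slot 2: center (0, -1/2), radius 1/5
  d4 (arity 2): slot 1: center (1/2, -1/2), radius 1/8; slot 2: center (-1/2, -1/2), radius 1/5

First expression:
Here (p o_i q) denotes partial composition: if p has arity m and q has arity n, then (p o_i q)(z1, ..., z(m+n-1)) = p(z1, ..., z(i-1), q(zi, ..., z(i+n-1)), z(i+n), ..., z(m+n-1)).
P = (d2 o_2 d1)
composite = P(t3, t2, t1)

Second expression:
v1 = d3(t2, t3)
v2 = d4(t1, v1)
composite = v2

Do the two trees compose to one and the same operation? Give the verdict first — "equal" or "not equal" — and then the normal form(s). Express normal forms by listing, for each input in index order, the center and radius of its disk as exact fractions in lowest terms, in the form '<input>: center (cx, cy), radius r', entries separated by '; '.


The first expression reduces to t1: center (-1/2, -4/7), radius 1/56; t2: center (-4/7, -1/2), radius 1/42; t3: center (1/2, -1/2), radius 1/6
The second expression reduces to t1: center (1/2, -1/2), radius 1/8; t2: center (-3/5, -2/5), radius 1/35; t3: center (-1/2, -3/5), radius 1/25
The normal forms differ: not equal.

not equal — first t1: center (-1/2, -4/7), radius 1/56; t2: center (-4/7, -1/2), radius 1/42; t3: center (1/2, -1/2), radius 1/6, second t1: center (1/2, -1/2), radius 1/8; t2: center (-3/5, -2/5), radius 1/35; t3: center (-1/2, -3/5), radius 1/25


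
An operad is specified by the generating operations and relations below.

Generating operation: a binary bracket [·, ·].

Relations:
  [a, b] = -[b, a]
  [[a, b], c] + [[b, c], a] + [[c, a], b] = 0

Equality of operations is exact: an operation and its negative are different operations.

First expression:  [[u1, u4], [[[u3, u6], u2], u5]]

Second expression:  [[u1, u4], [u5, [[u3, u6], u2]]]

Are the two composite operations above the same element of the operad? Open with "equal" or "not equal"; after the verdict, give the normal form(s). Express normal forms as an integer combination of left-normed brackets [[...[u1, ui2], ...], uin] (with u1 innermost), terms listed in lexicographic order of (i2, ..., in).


not equal; the first gives -[[[[[u1, u4], u2], u3], u6], u5] + [[[[[u1, u4], u2], u6], u3], u5] + [[[[[u1, u4], u3], u6], u2], u5] + [[[[[u1, u4], u5], u2], u3], u6] - [[[[[u1, u4], u5], u2], u6], u3] - [[[[[u1, u4], u5], u3], u6], u2] + [[[[[u1, u4], u5], u6], u3], u2] - [[[[[u1, u4], u6], u3], u2], u5] and the second [[[[[u1, u4], u2], u3], u6], u5] - [[[[[u1, u4], u2], u6], u3], u5] - [[[[[u1, u4], u3], u6], u2], u5] - [[[[[u1, u4], u5], u2], u3], u6] + [[[[[u1, u4], u5], u2], u6], u3] + [[[[[u1, u4], u5], u3], u6], u2] - [[[[[u1, u4], u5], u6], u3], u2] + [[[[[u1, u4], u6], u3], u2], u5]

The first expression, normalized: -[[[[[u1, u4], u2], u3], u6], u5] + [[[[[u1, u4], u2], u6], u3], u5] + [[[[[u1, u4], u3], u6], u2], u5] + [[[[[u1, u4], u5], u2], u3], u6] - [[[[[u1, u4], u5], u2], u6], u3] - [[[[[u1, u4], u5], u3], u6], u2] + [[[[[u1, u4], u5], u6], u3], u2] - [[[[[u1, u4], u6], u3], u2], u5]
The second expression, normalized: [[[[[u1, u4], u2], u3], u6], u5] - [[[[[u1, u4], u2], u6], u3], u5] - [[[[[u1, u4], u3], u6], u2], u5] - [[[[[u1, u4], u5], u2], u3], u6] + [[[[[u1, u4], u5], u2], u6], u3] + [[[[[u1, u4], u5], u3], u6], u2] - [[[[[u1, u4], u5], u6], u3], u2] + [[[[[u1, u4], u6], u3], u2], u5]
The normal forms differ: not equal.


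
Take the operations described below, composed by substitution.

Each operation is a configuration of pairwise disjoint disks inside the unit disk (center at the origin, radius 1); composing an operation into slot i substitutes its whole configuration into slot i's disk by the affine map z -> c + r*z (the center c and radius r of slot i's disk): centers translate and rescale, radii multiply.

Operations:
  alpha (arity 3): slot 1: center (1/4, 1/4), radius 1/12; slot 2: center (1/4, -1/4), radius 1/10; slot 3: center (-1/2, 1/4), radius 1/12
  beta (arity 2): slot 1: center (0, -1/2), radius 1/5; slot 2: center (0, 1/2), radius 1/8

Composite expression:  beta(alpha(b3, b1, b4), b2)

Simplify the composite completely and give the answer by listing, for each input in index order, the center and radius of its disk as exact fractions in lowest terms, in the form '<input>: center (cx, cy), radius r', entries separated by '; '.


b1: center (1/20, -11/20), radius 1/50; b2: center (0, 1/2), radius 1/8; b3: center (1/20, -9/20), radius 1/60; b4: center (-1/10, -9/20), radius 1/60

Only the slot chain above each b matters under beta; compose those maps.
b3: after 2 affine steps, its disk has center (1/20, -9/20), radius 1/60
b1: after 2 affine steps, its disk has center (1/20, -11/20), radius 1/50
b4: after 2 affine steps, its disk has center (-1/10, -9/20), radius 1/60
b2: after 1 affine step, its disk has center (0, 1/2), radius 1/8


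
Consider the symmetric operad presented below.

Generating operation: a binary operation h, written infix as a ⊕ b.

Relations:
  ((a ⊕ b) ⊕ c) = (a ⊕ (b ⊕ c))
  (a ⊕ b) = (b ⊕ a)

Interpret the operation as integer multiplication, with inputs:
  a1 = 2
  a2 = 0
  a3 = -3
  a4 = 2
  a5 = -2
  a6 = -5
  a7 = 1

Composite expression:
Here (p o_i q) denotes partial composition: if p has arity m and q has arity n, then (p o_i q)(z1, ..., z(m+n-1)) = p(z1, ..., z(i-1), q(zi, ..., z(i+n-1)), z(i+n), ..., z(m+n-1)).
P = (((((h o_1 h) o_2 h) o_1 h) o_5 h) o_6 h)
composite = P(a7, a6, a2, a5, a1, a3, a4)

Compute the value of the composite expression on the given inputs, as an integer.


0

(a7 ⊕ a6) = -5
(a2 ⊕ a5) = 0
((a7 ⊕ a6) ⊕ (a2 ⊕ a5)) = 0
(a3 ⊕ a4) = -6
(a1 ⊕ (a3 ⊕ a4)) = -12
(((a7 ⊕ a6) ⊕ (a2 ⊕ a5)) ⊕ (a1 ⊕ (a3 ⊕ a4))) = 0


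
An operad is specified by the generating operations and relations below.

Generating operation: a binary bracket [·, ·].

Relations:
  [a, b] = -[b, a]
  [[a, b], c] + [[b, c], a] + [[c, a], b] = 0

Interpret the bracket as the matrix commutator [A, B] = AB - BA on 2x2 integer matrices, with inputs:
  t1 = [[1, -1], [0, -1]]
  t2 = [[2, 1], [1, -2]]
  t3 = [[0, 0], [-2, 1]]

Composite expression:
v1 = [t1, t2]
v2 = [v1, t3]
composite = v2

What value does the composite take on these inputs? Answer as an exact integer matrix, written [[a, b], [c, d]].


[[-12, 6], [-2, 12]]


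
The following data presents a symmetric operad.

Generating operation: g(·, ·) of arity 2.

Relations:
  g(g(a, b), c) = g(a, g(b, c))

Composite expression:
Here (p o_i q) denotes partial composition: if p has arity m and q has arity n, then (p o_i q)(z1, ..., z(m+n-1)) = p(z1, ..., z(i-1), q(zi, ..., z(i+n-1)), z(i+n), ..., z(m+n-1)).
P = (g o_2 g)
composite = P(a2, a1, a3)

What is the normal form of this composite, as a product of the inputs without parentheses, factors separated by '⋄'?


Key point: g is associative — brackets drop, the a-order remains.
g(a1, a3) spells out as a1 ⋄ a3
g(a2, g(a1, a3)) spells out as a2 ⋄ a1 ⋄ a3

a2 ⋄ a1 ⋄ a3


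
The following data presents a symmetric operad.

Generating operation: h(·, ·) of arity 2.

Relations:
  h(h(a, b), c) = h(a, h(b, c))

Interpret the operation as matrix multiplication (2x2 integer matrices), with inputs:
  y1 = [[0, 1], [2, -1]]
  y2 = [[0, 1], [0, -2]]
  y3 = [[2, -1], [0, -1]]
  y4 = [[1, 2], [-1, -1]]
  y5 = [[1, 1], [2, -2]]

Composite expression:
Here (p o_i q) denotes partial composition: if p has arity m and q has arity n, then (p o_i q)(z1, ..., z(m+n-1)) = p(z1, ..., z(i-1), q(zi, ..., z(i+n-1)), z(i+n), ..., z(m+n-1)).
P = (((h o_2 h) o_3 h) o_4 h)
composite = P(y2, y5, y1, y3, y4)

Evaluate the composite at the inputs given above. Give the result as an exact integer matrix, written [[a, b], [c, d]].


[[-8, -16], [16, 32]]

h(y3, y4) = [[3, 5], [1, 1]]
h(y1, h(y3, y4)) = [[1, 1], [5, 9]]
h(y5, h(y1, h(y3, y4))) = [[6, 10], [-8, -16]]
h(y2, h(y5, h(y1, h(y3, y4)))) = [[-8, -16], [16, 32]]


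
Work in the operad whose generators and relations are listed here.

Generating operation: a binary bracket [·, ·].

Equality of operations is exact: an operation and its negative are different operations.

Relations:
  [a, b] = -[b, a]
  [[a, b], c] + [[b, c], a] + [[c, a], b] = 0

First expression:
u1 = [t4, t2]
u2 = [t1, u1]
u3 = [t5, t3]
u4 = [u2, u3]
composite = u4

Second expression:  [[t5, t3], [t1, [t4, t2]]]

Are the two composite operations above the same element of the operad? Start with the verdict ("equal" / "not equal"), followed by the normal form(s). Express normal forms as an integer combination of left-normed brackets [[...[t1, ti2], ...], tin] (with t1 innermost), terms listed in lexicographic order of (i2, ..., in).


The first expression, normalized: [[[[t1, t2], t4], t3], t5] - [[[[t1, t2], t4], t5], t3] - [[[[t1, t4], t2], t3], t5] + [[[[t1, t4], t2], t5], t3]
The second expression, normalized: -[[[[t1, t2], t4], t3], t5] + [[[[t1, t2], t4], t5], t3] + [[[[t1, t4], t2], t3], t5] - [[[[t1, t4], t2], t5], t3]
Different reductions; not equal.

not equal; the first gives [[[[t1, t2], t4], t3], t5] - [[[[t1, t2], t4], t5], t3] - [[[[t1, t4], t2], t3], t5] + [[[[t1, t4], t2], t5], t3] and the second -[[[[t1, t2], t4], t3], t5] + [[[[t1, t2], t4], t5], t3] + [[[[t1, t4], t2], t3], t5] - [[[[t1, t4], t2], t5], t3]


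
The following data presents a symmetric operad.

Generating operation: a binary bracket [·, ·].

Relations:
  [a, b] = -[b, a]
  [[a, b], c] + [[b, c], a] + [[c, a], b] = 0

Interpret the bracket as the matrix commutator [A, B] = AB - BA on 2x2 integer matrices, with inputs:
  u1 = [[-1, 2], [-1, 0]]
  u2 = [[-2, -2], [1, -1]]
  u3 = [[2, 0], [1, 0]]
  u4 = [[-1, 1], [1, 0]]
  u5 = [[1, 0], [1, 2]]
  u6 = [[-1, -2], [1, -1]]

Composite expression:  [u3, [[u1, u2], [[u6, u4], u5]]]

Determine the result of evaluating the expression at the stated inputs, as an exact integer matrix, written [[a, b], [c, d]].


[u1, u2] = [[0, 4], [2, 0]]
[u6, u4] = [[-3, -2], [-1, 3]]
[[u6, u4], u5] = [[-2, -2], [7, 2]]
[[u1, u2], [[u6, u4], u5]] = [[32, 16], [-8, -32]]
[u3, [[u1, u2], [[u6, u4], u5]]] = [[-16, 32], [80, 16]]

[[-16, 32], [80, 16]]


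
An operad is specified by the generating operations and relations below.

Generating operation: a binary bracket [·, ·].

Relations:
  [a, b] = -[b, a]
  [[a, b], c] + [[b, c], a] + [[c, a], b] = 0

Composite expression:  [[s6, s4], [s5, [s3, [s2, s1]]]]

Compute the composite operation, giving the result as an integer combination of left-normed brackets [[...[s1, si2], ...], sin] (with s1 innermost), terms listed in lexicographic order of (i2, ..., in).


-[[[[[s1, s2], s3], s5], s4], s6] + [[[[[s1, s2], s3], s5], s6], s4]

A multilinear Lie element is pinned by s1-initial words (s1 innermost).
Composite bracket: [[s6, s4], [s5, [s3, [s2, s1]]]]
Each bracket splits as ab - ba, giving 32 signed words (2^5 = 32).
The s1-initial words carry the normal form:
  word s1s2s3s5s4s6 has sign -1, contributing -[[[[[s1, s2], s3], s5], s4], s6]
  word s1s2s3s5s6s4 has sign +1, contributing +[[[[[s1, s2], s3], s5], s6], s4]


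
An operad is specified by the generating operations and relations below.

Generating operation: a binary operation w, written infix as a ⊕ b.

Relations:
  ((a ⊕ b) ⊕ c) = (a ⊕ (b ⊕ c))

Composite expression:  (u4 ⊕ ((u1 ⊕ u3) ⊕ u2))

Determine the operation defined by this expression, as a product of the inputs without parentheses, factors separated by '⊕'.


Under associativity of w, the answer is the u's in reading order.
(u1 ⊕ u3) collapses to u1 ⊕ u3
((u1 ⊕ u3) ⊕ u2) collapses to u1 ⊕ u3 ⊕ u2
(u4 ⊕ ((u1 ⊕ u3) ⊕ u2)) collapses to u4 ⊕ u1 ⊕ u3 ⊕ u2

u4 ⊕ u1 ⊕ u3 ⊕ u2


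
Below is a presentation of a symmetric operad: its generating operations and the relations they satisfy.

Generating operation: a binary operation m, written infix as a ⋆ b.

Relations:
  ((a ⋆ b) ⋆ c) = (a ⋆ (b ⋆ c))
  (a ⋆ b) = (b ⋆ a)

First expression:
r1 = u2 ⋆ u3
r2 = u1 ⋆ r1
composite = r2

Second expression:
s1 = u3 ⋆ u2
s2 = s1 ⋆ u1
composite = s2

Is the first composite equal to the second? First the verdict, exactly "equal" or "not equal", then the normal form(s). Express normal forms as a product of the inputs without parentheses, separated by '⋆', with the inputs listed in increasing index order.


equal: each reduces to u1 ⋆ u2 ⋆ u3

The first composite normalizes to u1 ⋆ u2 ⋆ u3
The second composite normalizes to u1 ⋆ u2 ⋆ u3
One common form — equal.


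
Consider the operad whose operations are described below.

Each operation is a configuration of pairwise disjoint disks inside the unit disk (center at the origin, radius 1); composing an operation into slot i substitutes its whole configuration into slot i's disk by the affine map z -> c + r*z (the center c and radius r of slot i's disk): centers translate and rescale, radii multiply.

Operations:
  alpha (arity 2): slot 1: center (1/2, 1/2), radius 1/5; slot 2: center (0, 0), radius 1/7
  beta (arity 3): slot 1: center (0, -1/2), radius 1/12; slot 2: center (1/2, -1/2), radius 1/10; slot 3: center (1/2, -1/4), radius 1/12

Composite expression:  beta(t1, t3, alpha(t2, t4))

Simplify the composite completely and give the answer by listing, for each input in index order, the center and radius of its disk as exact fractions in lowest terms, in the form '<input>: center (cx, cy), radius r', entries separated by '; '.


t1: center (0, -1/2), radius 1/12; t2: center (13/24, -5/24), radius 1/60; t3: center (1/2, -1/2), radius 1/10; t4: center (1/2, -1/4), radius 1/84


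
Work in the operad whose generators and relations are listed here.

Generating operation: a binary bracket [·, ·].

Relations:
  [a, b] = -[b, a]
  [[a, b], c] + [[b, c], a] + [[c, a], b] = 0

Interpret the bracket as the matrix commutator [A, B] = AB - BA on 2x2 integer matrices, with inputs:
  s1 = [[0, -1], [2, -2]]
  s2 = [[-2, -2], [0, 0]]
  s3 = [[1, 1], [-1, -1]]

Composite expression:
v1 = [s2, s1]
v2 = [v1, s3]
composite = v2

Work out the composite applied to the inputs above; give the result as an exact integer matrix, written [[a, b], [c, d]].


[[-10, -20], [0, 10]]

[s2, s1] = [[-4, 6], [4, 4]]
[[s2, s1], s3] = [[-10, -20], [0, 10]]


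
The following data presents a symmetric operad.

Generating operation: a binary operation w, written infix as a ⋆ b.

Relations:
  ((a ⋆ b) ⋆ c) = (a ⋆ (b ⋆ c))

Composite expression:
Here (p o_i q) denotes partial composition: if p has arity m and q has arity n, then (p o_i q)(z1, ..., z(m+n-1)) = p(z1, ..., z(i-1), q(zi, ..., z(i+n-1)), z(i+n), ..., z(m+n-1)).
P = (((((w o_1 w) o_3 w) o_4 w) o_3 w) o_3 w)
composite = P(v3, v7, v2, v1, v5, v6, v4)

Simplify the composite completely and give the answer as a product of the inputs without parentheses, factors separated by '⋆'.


v3 ⋆ v7 ⋆ v2 ⋆ v1 ⋆ v5 ⋆ v6 ⋆ v4

The w-tree's shape is irrelevant; the v-reading-order decides.
(v3 ⋆ v7) reduces to v3 ⋆ v7
(v2 ⋆ v1) reduces to v2 ⋆ v1
((v2 ⋆ v1) ⋆ v5) reduces to v2 ⋆ v1 ⋆ v5
(v6 ⋆ v4) reduces to v6 ⋆ v4
(((v2 ⋆ v1) ⋆ v5) ⋆ (v6 ⋆ v4)) reduces to v2 ⋆ v1 ⋆ v5 ⋆ v6 ⋆ v4
((v3 ⋆ v7) ⋆ (((v2 ⋆ v1) ⋆ v5) ⋆ (v6 ⋆ v4))) reduces to v3 ⋆ v7 ⋆ v2 ⋆ v1 ⋆ v5 ⋆ v6 ⋆ v4


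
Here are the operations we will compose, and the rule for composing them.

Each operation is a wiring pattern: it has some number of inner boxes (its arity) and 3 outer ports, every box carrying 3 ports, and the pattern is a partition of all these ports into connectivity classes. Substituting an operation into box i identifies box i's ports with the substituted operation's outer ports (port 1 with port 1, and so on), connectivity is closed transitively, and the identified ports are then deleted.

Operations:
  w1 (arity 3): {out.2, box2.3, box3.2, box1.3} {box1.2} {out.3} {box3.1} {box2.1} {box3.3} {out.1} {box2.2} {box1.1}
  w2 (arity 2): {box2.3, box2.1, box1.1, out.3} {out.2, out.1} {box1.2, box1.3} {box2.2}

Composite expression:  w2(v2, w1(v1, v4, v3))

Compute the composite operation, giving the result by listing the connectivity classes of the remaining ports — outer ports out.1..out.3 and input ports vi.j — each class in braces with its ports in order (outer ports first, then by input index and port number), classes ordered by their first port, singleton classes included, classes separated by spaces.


{out.1, out.2} {out.3, v2.1} {v1.1} {v1.2} {v1.3, v3.2, v4.3} {v2.2, v2.3} {v3.1} {v3.3} {v4.1} {v4.2}


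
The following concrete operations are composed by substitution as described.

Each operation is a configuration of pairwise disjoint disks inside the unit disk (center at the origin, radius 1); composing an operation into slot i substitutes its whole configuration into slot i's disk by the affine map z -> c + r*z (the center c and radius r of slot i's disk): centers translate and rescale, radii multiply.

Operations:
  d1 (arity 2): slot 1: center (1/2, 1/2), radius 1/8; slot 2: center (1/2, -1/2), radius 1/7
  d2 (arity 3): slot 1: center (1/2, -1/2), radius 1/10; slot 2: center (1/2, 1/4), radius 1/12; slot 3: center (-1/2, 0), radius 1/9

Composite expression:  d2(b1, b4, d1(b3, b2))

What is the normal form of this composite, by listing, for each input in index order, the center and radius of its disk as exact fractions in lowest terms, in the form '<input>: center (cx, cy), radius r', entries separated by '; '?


Nesting under d2 composes maps z -> c + r*z down each b-path.
for b1, the 1-step affine chain lands on center (1/2, -1/2), radius 1/10
for b4, the 1-step affine chain lands on center (1/2, 1/4), radius 1/12
for b3, the 2-step affine chain lands on center (-4/9, 1/18), radius 1/72
for b2, the 2-step affine chain lands on center (-4/9, -1/18), radius 1/63

b1: center (1/2, -1/2), radius 1/10; b2: center (-4/9, -1/18), radius 1/63; b3: center (-4/9, 1/18), radius 1/72; b4: center (1/2, 1/4), radius 1/12
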